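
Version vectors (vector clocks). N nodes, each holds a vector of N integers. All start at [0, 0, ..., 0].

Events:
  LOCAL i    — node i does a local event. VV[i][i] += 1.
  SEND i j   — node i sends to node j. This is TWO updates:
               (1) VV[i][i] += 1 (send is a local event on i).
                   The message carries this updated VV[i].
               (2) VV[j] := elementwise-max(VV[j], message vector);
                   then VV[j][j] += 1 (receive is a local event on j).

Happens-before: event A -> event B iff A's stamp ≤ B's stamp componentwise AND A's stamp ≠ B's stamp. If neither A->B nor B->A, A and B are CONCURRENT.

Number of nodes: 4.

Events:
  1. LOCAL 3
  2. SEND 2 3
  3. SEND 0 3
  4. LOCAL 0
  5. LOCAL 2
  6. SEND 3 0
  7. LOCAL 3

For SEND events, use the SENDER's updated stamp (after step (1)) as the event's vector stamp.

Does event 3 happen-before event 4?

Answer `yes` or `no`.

Initial: VV[0]=[0, 0, 0, 0]
Initial: VV[1]=[0, 0, 0, 0]
Initial: VV[2]=[0, 0, 0, 0]
Initial: VV[3]=[0, 0, 0, 0]
Event 1: LOCAL 3: VV[3][3]++ -> VV[3]=[0, 0, 0, 1]
Event 2: SEND 2->3: VV[2][2]++ -> VV[2]=[0, 0, 1, 0], msg_vec=[0, 0, 1, 0]; VV[3]=max(VV[3],msg_vec) then VV[3][3]++ -> VV[3]=[0, 0, 1, 2]
Event 3: SEND 0->3: VV[0][0]++ -> VV[0]=[1, 0, 0, 0], msg_vec=[1, 0, 0, 0]; VV[3]=max(VV[3],msg_vec) then VV[3][3]++ -> VV[3]=[1, 0, 1, 3]
Event 4: LOCAL 0: VV[0][0]++ -> VV[0]=[2, 0, 0, 0]
Event 5: LOCAL 2: VV[2][2]++ -> VV[2]=[0, 0, 2, 0]
Event 6: SEND 3->0: VV[3][3]++ -> VV[3]=[1, 0, 1, 4], msg_vec=[1, 0, 1, 4]; VV[0]=max(VV[0],msg_vec) then VV[0][0]++ -> VV[0]=[3, 0, 1, 4]
Event 7: LOCAL 3: VV[3][3]++ -> VV[3]=[1, 0, 1, 5]
Event 3 stamp: [1, 0, 0, 0]
Event 4 stamp: [2, 0, 0, 0]
[1, 0, 0, 0] <= [2, 0, 0, 0]? True. Equal? False. Happens-before: True

Answer: yes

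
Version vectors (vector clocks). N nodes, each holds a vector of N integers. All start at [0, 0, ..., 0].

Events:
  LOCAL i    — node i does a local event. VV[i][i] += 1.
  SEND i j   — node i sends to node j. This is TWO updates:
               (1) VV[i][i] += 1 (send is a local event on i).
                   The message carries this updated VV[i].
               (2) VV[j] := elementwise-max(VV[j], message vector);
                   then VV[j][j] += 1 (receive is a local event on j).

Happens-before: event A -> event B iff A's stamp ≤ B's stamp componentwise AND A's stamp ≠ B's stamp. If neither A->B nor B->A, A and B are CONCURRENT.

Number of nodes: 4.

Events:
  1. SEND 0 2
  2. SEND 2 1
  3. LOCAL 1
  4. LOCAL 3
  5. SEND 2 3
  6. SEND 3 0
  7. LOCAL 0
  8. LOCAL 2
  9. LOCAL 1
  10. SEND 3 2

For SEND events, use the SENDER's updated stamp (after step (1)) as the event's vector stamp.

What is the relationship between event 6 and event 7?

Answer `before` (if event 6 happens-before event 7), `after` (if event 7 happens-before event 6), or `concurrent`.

Answer: before

Derivation:
Initial: VV[0]=[0, 0, 0, 0]
Initial: VV[1]=[0, 0, 0, 0]
Initial: VV[2]=[0, 0, 0, 0]
Initial: VV[3]=[0, 0, 0, 0]
Event 1: SEND 0->2: VV[0][0]++ -> VV[0]=[1, 0, 0, 0], msg_vec=[1, 0, 0, 0]; VV[2]=max(VV[2],msg_vec) then VV[2][2]++ -> VV[2]=[1, 0, 1, 0]
Event 2: SEND 2->1: VV[2][2]++ -> VV[2]=[1, 0, 2, 0], msg_vec=[1, 0, 2, 0]; VV[1]=max(VV[1],msg_vec) then VV[1][1]++ -> VV[1]=[1, 1, 2, 0]
Event 3: LOCAL 1: VV[1][1]++ -> VV[1]=[1, 2, 2, 0]
Event 4: LOCAL 3: VV[3][3]++ -> VV[3]=[0, 0, 0, 1]
Event 5: SEND 2->3: VV[2][2]++ -> VV[2]=[1, 0, 3, 0], msg_vec=[1, 0, 3, 0]; VV[3]=max(VV[3],msg_vec) then VV[3][3]++ -> VV[3]=[1, 0, 3, 2]
Event 6: SEND 3->0: VV[3][3]++ -> VV[3]=[1, 0, 3, 3], msg_vec=[1, 0, 3, 3]; VV[0]=max(VV[0],msg_vec) then VV[0][0]++ -> VV[0]=[2, 0, 3, 3]
Event 7: LOCAL 0: VV[0][0]++ -> VV[0]=[3, 0, 3, 3]
Event 8: LOCAL 2: VV[2][2]++ -> VV[2]=[1, 0, 4, 0]
Event 9: LOCAL 1: VV[1][1]++ -> VV[1]=[1, 3, 2, 0]
Event 10: SEND 3->2: VV[3][3]++ -> VV[3]=[1, 0, 3, 4], msg_vec=[1, 0, 3, 4]; VV[2]=max(VV[2],msg_vec) then VV[2][2]++ -> VV[2]=[1, 0, 5, 4]
Event 6 stamp: [1, 0, 3, 3]
Event 7 stamp: [3, 0, 3, 3]
[1, 0, 3, 3] <= [3, 0, 3, 3]? True
[3, 0, 3, 3] <= [1, 0, 3, 3]? False
Relation: before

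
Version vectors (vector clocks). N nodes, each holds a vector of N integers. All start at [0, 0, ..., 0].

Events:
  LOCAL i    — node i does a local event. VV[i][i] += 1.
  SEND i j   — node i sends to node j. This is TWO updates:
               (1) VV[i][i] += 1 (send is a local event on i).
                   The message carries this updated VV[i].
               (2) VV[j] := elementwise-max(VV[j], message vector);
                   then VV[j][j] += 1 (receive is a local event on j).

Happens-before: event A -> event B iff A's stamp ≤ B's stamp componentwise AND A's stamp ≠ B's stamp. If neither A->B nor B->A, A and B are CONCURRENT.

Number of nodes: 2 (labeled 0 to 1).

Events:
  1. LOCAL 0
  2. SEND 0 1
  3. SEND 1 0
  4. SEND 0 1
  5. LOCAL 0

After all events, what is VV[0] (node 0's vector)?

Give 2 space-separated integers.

Answer: 5 2

Derivation:
Initial: VV[0]=[0, 0]
Initial: VV[1]=[0, 0]
Event 1: LOCAL 0: VV[0][0]++ -> VV[0]=[1, 0]
Event 2: SEND 0->1: VV[0][0]++ -> VV[0]=[2, 0], msg_vec=[2, 0]; VV[1]=max(VV[1],msg_vec) then VV[1][1]++ -> VV[1]=[2, 1]
Event 3: SEND 1->0: VV[1][1]++ -> VV[1]=[2, 2], msg_vec=[2, 2]; VV[0]=max(VV[0],msg_vec) then VV[0][0]++ -> VV[0]=[3, 2]
Event 4: SEND 0->1: VV[0][0]++ -> VV[0]=[4, 2], msg_vec=[4, 2]; VV[1]=max(VV[1],msg_vec) then VV[1][1]++ -> VV[1]=[4, 3]
Event 5: LOCAL 0: VV[0][0]++ -> VV[0]=[5, 2]
Final vectors: VV[0]=[5, 2]; VV[1]=[4, 3]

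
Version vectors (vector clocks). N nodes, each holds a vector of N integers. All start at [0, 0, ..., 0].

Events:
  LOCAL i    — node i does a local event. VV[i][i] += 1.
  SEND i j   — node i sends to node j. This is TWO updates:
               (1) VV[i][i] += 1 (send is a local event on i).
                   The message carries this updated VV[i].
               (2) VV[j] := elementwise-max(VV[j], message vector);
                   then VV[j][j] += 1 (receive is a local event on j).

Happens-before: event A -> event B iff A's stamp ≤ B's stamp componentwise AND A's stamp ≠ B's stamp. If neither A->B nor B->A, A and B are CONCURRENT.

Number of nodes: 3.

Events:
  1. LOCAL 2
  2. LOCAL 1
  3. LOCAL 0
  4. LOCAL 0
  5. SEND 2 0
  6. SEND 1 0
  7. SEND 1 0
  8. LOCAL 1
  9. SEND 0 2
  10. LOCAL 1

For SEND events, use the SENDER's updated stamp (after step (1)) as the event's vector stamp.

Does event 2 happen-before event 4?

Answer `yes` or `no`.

Answer: no

Derivation:
Initial: VV[0]=[0, 0, 0]
Initial: VV[1]=[0, 0, 0]
Initial: VV[2]=[0, 0, 0]
Event 1: LOCAL 2: VV[2][2]++ -> VV[2]=[0, 0, 1]
Event 2: LOCAL 1: VV[1][1]++ -> VV[1]=[0, 1, 0]
Event 3: LOCAL 0: VV[0][0]++ -> VV[0]=[1, 0, 0]
Event 4: LOCAL 0: VV[0][0]++ -> VV[0]=[2, 0, 0]
Event 5: SEND 2->0: VV[2][2]++ -> VV[2]=[0, 0, 2], msg_vec=[0, 0, 2]; VV[0]=max(VV[0],msg_vec) then VV[0][0]++ -> VV[0]=[3, 0, 2]
Event 6: SEND 1->0: VV[1][1]++ -> VV[1]=[0, 2, 0], msg_vec=[0, 2, 0]; VV[0]=max(VV[0],msg_vec) then VV[0][0]++ -> VV[0]=[4, 2, 2]
Event 7: SEND 1->0: VV[1][1]++ -> VV[1]=[0, 3, 0], msg_vec=[0, 3, 0]; VV[0]=max(VV[0],msg_vec) then VV[0][0]++ -> VV[0]=[5, 3, 2]
Event 8: LOCAL 1: VV[1][1]++ -> VV[1]=[0, 4, 0]
Event 9: SEND 0->2: VV[0][0]++ -> VV[0]=[6, 3, 2], msg_vec=[6, 3, 2]; VV[2]=max(VV[2],msg_vec) then VV[2][2]++ -> VV[2]=[6, 3, 3]
Event 10: LOCAL 1: VV[1][1]++ -> VV[1]=[0, 5, 0]
Event 2 stamp: [0, 1, 0]
Event 4 stamp: [2, 0, 0]
[0, 1, 0] <= [2, 0, 0]? False. Equal? False. Happens-before: False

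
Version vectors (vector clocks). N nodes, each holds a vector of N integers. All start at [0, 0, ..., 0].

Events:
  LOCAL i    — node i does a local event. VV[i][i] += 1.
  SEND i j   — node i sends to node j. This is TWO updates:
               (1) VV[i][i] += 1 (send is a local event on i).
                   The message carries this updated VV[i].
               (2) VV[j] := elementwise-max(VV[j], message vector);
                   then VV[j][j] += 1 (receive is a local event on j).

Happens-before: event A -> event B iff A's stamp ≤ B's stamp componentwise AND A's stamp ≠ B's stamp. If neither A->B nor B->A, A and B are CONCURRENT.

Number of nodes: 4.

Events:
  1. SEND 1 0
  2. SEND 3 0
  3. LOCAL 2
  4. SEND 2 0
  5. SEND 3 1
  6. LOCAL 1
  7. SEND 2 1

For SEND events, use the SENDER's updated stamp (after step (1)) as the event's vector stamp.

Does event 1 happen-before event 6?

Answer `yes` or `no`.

Initial: VV[0]=[0, 0, 0, 0]
Initial: VV[1]=[0, 0, 0, 0]
Initial: VV[2]=[0, 0, 0, 0]
Initial: VV[3]=[0, 0, 0, 0]
Event 1: SEND 1->0: VV[1][1]++ -> VV[1]=[0, 1, 0, 0], msg_vec=[0, 1, 0, 0]; VV[0]=max(VV[0],msg_vec) then VV[0][0]++ -> VV[0]=[1, 1, 0, 0]
Event 2: SEND 3->0: VV[3][3]++ -> VV[3]=[0, 0, 0, 1], msg_vec=[0, 0, 0, 1]; VV[0]=max(VV[0],msg_vec) then VV[0][0]++ -> VV[0]=[2, 1, 0, 1]
Event 3: LOCAL 2: VV[2][2]++ -> VV[2]=[0, 0, 1, 0]
Event 4: SEND 2->0: VV[2][2]++ -> VV[2]=[0, 0, 2, 0], msg_vec=[0, 0, 2, 0]; VV[0]=max(VV[0],msg_vec) then VV[0][0]++ -> VV[0]=[3, 1, 2, 1]
Event 5: SEND 3->1: VV[3][3]++ -> VV[3]=[0, 0, 0, 2], msg_vec=[0, 0, 0, 2]; VV[1]=max(VV[1],msg_vec) then VV[1][1]++ -> VV[1]=[0, 2, 0, 2]
Event 6: LOCAL 1: VV[1][1]++ -> VV[1]=[0, 3, 0, 2]
Event 7: SEND 2->1: VV[2][2]++ -> VV[2]=[0, 0, 3, 0], msg_vec=[0, 0, 3, 0]; VV[1]=max(VV[1],msg_vec) then VV[1][1]++ -> VV[1]=[0, 4, 3, 2]
Event 1 stamp: [0, 1, 0, 0]
Event 6 stamp: [0, 3, 0, 2]
[0, 1, 0, 0] <= [0, 3, 0, 2]? True. Equal? False. Happens-before: True

Answer: yes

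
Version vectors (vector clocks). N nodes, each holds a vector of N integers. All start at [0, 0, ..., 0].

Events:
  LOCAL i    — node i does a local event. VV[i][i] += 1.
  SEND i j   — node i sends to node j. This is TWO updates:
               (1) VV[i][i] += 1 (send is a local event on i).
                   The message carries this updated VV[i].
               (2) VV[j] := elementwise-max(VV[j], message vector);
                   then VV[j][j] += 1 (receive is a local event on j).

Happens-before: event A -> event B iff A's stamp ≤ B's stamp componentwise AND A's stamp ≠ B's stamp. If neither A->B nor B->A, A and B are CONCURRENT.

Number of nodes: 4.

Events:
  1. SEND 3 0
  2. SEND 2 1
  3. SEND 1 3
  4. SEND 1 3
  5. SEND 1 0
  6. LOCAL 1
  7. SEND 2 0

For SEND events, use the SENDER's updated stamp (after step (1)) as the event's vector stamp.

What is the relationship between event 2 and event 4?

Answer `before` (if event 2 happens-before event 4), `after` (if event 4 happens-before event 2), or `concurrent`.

Initial: VV[0]=[0, 0, 0, 0]
Initial: VV[1]=[0, 0, 0, 0]
Initial: VV[2]=[0, 0, 0, 0]
Initial: VV[3]=[0, 0, 0, 0]
Event 1: SEND 3->0: VV[3][3]++ -> VV[3]=[0, 0, 0, 1], msg_vec=[0, 0, 0, 1]; VV[0]=max(VV[0],msg_vec) then VV[0][0]++ -> VV[0]=[1, 0, 0, 1]
Event 2: SEND 2->1: VV[2][2]++ -> VV[2]=[0, 0, 1, 0], msg_vec=[0, 0, 1, 0]; VV[1]=max(VV[1],msg_vec) then VV[1][1]++ -> VV[1]=[0, 1, 1, 0]
Event 3: SEND 1->3: VV[1][1]++ -> VV[1]=[0, 2, 1, 0], msg_vec=[0, 2, 1, 0]; VV[3]=max(VV[3],msg_vec) then VV[3][3]++ -> VV[3]=[0, 2, 1, 2]
Event 4: SEND 1->3: VV[1][1]++ -> VV[1]=[0, 3, 1, 0], msg_vec=[0, 3, 1, 0]; VV[3]=max(VV[3],msg_vec) then VV[3][3]++ -> VV[3]=[0, 3, 1, 3]
Event 5: SEND 1->0: VV[1][1]++ -> VV[1]=[0, 4, 1, 0], msg_vec=[0, 4, 1, 0]; VV[0]=max(VV[0],msg_vec) then VV[0][0]++ -> VV[0]=[2, 4, 1, 1]
Event 6: LOCAL 1: VV[1][1]++ -> VV[1]=[0, 5, 1, 0]
Event 7: SEND 2->0: VV[2][2]++ -> VV[2]=[0, 0, 2, 0], msg_vec=[0, 0, 2, 0]; VV[0]=max(VV[0],msg_vec) then VV[0][0]++ -> VV[0]=[3, 4, 2, 1]
Event 2 stamp: [0, 0, 1, 0]
Event 4 stamp: [0, 3, 1, 0]
[0, 0, 1, 0] <= [0, 3, 1, 0]? True
[0, 3, 1, 0] <= [0, 0, 1, 0]? False
Relation: before

Answer: before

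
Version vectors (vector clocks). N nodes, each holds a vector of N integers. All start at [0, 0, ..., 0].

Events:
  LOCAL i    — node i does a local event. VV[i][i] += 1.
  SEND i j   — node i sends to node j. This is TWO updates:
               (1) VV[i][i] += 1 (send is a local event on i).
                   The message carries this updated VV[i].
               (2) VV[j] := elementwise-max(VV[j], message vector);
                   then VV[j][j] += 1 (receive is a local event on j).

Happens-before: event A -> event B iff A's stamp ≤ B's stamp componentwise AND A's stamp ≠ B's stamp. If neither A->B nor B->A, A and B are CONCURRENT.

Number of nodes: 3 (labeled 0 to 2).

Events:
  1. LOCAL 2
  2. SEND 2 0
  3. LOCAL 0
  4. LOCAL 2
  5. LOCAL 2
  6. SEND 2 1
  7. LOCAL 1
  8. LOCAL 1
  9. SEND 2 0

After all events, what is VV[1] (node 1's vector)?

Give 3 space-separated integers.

Initial: VV[0]=[0, 0, 0]
Initial: VV[1]=[0, 0, 0]
Initial: VV[2]=[0, 0, 0]
Event 1: LOCAL 2: VV[2][2]++ -> VV[2]=[0, 0, 1]
Event 2: SEND 2->0: VV[2][2]++ -> VV[2]=[0, 0, 2], msg_vec=[0, 0, 2]; VV[0]=max(VV[0],msg_vec) then VV[0][0]++ -> VV[0]=[1, 0, 2]
Event 3: LOCAL 0: VV[0][0]++ -> VV[0]=[2, 0, 2]
Event 4: LOCAL 2: VV[2][2]++ -> VV[2]=[0, 0, 3]
Event 5: LOCAL 2: VV[2][2]++ -> VV[2]=[0, 0, 4]
Event 6: SEND 2->1: VV[2][2]++ -> VV[2]=[0, 0, 5], msg_vec=[0, 0, 5]; VV[1]=max(VV[1],msg_vec) then VV[1][1]++ -> VV[1]=[0, 1, 5]
Event 7: LOCAL 1: VV[1][1]++ -> VV[1]=[0, 2, 5]
Event 8: LOCAL 1: VV[1][1]++ -> VV[1]=[0, 3, 5]
Event 9: SEND 2->0: VV[2][2]++ -> VV[2]=[0, 0, 6], msg_vec=[0, 0, 6]; VV[0]=max(VV[0],msg_vec) then VV[0][0]++ -> VV[0]=[3, 0, 6]
Final vectors: VV[0]=[3, 0, 6]; VV[1]=[0, 3, 5]; VV[2]=[0, 0, 6]

Answer: 0 3 5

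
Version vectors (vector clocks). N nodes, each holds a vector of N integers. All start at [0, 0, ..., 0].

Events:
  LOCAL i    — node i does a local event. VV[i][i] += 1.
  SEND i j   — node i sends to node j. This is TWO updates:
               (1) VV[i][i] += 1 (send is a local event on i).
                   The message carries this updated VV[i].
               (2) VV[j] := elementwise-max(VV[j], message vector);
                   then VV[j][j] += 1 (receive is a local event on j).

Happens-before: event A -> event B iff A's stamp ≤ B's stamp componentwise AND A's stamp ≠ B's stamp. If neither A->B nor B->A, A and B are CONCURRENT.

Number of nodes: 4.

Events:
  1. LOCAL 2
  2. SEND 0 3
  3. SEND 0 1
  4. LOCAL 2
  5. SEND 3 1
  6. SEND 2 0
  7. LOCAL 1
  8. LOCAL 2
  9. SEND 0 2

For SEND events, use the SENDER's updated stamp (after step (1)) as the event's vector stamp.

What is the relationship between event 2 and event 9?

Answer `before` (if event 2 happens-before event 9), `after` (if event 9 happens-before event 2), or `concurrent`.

Answer: before

Derivation:
Initial: VV[0]=[0, 0, 0, 0]
Initial: VV[1]=[0, 0, 0, 0]
Initial: VV[2]=[0, 0, 0, 0]
Initial: VV[3]=[0, 0, 0, 0]
Event 1: LOCAL 2: VV[2][2]++ -> VV[2]=[0, 0, 1, 0]
Event 2: SEND 0->3: VV[0][0]++ -> VV[0]=[1, 0, 0, 0], msg_vec=[1, 0, 0, 0]; VV[3]=max(VV[3],msg_vec) then VV[3][3]++ -> VV[3]=[1, 0, 0, 1]
Event 3: SEND 0->1: VV[0][0]++ -> VV[0]=[2, 0, 0, 0], msg_vec=[2, 0, 0, 0]; VV[1]=max(VV[1],msg_vec) then VV[1][1]++ -> VV[1]=[2, 1, 0, 0]
Event 4: LOCAL 2: VV[2][2]++ -> VV[2]=[0, 0, 2, 0]
Event 5: SEND 3->1: VV[3][3]++ -> VV[3]=[1, 0, 0, 2], msg_vec=[1, 0, 0, 2]; VV[1]=max(VV[1],msg_vec) then VV[1][1]++ -> VV[1]=[2, 2, 0, 2]
Event 6: SEND 2->0: VV[2][2]++ -> VV[2]=[0, 0, 3, 0], msg_vec=[0, 0, 3, 0]; VV[0]=max(VV[0],msg_vec) then VV[0][0]++ -> VV[0]=[3, 0, 3, 0]
Event 7: LOCAL 1: VV[1][1]++ -> VV[1]=[2, 3, 0, 2]
Event 8: LOCAL 2: VV[2][2]++ -> VV[2]=[0, 0, 4, 0]
Event 9: SEND 0->2: VV[0][0]++ -> VV[0]=[4, 0, 3, 0], msg_vec=[4, 0, 3, 0]; VV[2]=max(VV[2],msg_vec) then VV[2][2]++ -> VV[2]=[4, 0, 5, 0]
Event 2 stamp: [1, 0, 0, 0]
Event 9 stamp: [4, 0, 3, 0]
[1, 0, 0, 0] <= [4, 0, 3, 0]? True
[4, 0, 3, 0] <= [1, 0, 0, 0]? False
Relation: before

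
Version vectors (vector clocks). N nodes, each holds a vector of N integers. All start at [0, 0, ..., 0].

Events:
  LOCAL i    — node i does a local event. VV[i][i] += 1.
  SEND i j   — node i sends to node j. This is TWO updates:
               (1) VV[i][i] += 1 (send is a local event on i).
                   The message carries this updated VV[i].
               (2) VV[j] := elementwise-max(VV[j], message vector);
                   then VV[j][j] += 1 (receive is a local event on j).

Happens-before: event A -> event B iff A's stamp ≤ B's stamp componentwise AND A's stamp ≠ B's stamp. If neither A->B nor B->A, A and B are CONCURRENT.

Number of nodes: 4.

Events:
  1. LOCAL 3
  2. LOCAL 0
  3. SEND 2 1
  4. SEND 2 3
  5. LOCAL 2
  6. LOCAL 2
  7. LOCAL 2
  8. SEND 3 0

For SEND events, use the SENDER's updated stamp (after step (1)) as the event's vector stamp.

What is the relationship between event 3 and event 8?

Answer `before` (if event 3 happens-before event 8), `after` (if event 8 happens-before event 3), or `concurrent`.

Answer: before

Derivation:
Initial: VV[0]=[0, 0, 0, 0]
Initial: VV[1]=[0, 0, 0, 0]
Initial: VV[2]=[0, 0, 0, 0]
Initial: VV[3]=[0, 0, 0, 0]
Event 1: LOCAL 3: VV[3][3]++ -> VV[3]=[0, 0, 0, 1]
Event 2: LOCAL 0: VV[0][0]++ -> VV[0]=[1, 0, 0, 0]
Event 3: SEND 2->1: VV[2][2]++ -> VV[2]=[0, 0, 1, 0], msg_vec=[0, 0, 1, 0]; VV[1]=max(VV[1],msg_vec) then VV[1][1]++ -> VV[1]=[0, 1, 1, 0]
Event 4: SEND 2->3: VV[2][2]++ -> VV[2]=[0, 0, 2, 0], msg_vec=[0, 0, 2, 0]; VV[3]=max(VV[3],msg_vec) then VV[3][3]++ -> VV[3]=[0, 0, 2, 2]
Event 5: LOCAL 2: VV[2][2]++ -> VV[2]=[0, 0, 3, 0]
Event 6: LOCAL 2: VV[2][2]++ -> VV[2]=[0, 0, 4, 0]
Event 7: LOCAL 2: VV[2][2]++ -> VV[2]=[0, 0, 5, 0]
Event 8: SEND 3->0: VV[3][3]++ -> VV[3]=[0, 0, 2, 3], msg_vec=[0, 0, 2, 3]; VV[0]=max(VV[0],msg_vec) then VV[0][0]++ -> VV[0]=[2, 0, 2, 3]
Event 3 stamp: [0, 0, 1, 0]
Event 8 stamp: [0, 0, 2, 3]
[0, 0, 1, 0] <= [0, 0, 2, 3]? True
[0, 0, 2, 3] <= [0, 0, 1, 0]? False
Relation: before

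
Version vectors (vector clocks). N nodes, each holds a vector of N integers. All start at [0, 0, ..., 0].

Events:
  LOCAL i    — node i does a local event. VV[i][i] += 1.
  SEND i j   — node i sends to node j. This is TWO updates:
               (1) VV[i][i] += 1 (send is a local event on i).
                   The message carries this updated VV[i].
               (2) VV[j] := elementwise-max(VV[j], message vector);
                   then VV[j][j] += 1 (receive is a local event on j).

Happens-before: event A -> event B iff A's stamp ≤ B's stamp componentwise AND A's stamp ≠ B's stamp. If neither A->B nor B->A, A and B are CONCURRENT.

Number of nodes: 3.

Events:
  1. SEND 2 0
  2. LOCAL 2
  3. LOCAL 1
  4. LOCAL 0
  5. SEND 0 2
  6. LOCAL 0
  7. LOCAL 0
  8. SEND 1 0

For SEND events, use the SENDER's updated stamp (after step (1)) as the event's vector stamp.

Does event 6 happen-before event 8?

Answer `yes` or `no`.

Initial: VV[0]=[0, 0, 0]
Initial: VV[1]=[0, 0, 0]
Initial: VV[2]=[0, 0, 0]
Event 1: SEND 2->0: VV[2][2]++ -> VV[2]=[0, 0, 1], msg_vec=[0, 0, 1]; VV[0]=max(VV[0],msg_vec) then VV[0][0]++ -> VV[0]=[1, 0, 1]
Event 2: LOCAL 2: VV[2][2]++ -> VV[2]=[0, 0, 2]
Event 3: LOCAL 1: VV[1][1]++ -> VV[1]=[0, 1, 0]
Event 4: LOCAL 0: VV[0][0]++ -> VV[0]=[2, 0, 1]
Event 5: SEND 0->2: VV[0][0]++ -> VV[0]=[3, 0, 1], msg_vec=[3, 0, 1]; VV[2]=max(VV[2],msg_vec) then VV[2][2]++ -> VV[2]=[3, 0, 3]
Event 6: LOCAL 0: VV[0][0]++ -> VV[0]=[4, 0, 1]
Event 7: LOCAL 0: VV[0][0]++ -> VV[0]=[5, 0, 1]
Event 8: SEND 1->0: VV[1][1]++ -> VV[1]=[0, 2, 0], msg_vec=[0, 2, 0]; VV[0]=max(VV[0],msg_vec) then VV[0][0]++ -> VV[0]=[6, 2, 1]
Event 6 stamp: [4, 0, 1]
Event 8 stamp: [0, 2, 0]
[4, 0, 1] <= [0, 2, 0]? False. Equal? False. Happens-before: False

Answer: no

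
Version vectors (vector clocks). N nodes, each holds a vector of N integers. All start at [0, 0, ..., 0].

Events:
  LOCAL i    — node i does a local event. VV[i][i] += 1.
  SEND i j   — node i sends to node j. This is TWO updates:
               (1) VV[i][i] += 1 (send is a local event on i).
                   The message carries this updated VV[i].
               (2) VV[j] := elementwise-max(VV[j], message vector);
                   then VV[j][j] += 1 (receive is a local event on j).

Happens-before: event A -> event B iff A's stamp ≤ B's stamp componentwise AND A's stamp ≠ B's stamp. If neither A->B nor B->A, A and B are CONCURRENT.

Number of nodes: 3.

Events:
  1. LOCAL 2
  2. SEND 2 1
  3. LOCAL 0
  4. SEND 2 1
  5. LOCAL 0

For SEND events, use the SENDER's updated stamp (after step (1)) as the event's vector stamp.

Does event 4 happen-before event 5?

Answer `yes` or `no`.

Answer: no

Derivation:
Initial: VV[0]=[0, 0, 0]
Initial: VV[1]=[0, 0, 0]
Initial: VV[2]=[0, 0, 0]
Event 1: LOCAL 2: VV[2][2]++ -> VV[2]=[0, 0, 1]
Event 2: SEND 2->1: VV[2][2]++ -> VV[2]=[0, 0, 2], msg_vec=[0, 0, 2]; VV[1]=max(VV[1],msg_vec) then VV[1][1]++ -> VV[1]=[0, 1, 2]
Event 3: LOCAL 0: VV[0][0]++ -> VV[0]=[1, 0, 0]
Event 4: SEND 2->1: VV[2][2]++ -> VV[2]=[0, 0, 3], msg_vec=[0, 0, 3]; VV[1]=max(VV[1],msg_vec) then VV[1][1]++ -> VV[1]=[0, 2, 3]
Event 5: LOCAL 0: VV[0][0]++ -> VV[0]=[2, 0, 0]
Event 4 stamp: [0, 0, 3]
Event 5 stamp: [2, 0, 0]
[0, 0, 3] <= [2, 0, 0]? False. Equal? False. Happens-before: False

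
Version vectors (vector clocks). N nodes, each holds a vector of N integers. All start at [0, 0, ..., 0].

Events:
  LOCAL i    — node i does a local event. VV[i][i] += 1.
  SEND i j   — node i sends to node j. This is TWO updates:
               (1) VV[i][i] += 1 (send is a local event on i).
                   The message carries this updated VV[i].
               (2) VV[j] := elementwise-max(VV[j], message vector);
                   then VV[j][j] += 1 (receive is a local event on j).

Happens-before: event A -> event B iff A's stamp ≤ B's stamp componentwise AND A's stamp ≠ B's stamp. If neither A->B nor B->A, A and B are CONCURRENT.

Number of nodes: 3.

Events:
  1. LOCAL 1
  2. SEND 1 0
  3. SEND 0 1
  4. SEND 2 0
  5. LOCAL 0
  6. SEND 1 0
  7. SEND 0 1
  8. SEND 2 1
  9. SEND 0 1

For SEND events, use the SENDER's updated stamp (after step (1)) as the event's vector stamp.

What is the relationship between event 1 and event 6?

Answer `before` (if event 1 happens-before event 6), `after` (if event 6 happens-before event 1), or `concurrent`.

Answer: before

Derivation:
Initial: VV[0]=[0, 0, 0]
Initial: VV[1]=[0, 0, 0]
Initial: VV[2]=[0, 0, 0]
Event 1: LOCAL 1: VV[1][1]++ -> VV[1]=[0, 1, 0]
Event 2: SEND 1->0: VV[1][1]++ -> VV[1]=[0, 2, 0], msg_vec=[0, 2, 0]; VV[0]=max(VV[0],msg_vec) then VV[0][0]++ -> VV[0]=[1, 2, 0]
Event 3: SEND 0->1: VV[0][0]++ -> VV[0]=[2, 2, 0], msg_vec=[2, 2, 0]; VV[1]=max(VV[1],msg_vec) then VV[1][1]++ -> VV[1]=[2, 3, 0]
Event 4: SEND 2->0: VV[2][2]++ -> VV[2]=[0, 0, 1], msg_vec=[0, 0, 1]; VV[0]=max(VV[0],msg_vec) then VV[0][0]++ -> VV[0]=[3, 2, 1]
Event 5: LOCAL 0: VV[0][0]++ -> VV[0]=[4, 2, 1]
Event 6: SEND 1->0: VV[1][1]++ -> VV[1]=[2, 4, 0], msg_vec=[2, 4, 0]; VV[0]=max(VV[0],msg_vec) then VV[0][0]++ -> VV[0]=[5, 4, 1]
Event 7: SEND 0->1: VV[0][0]++ -> VV[0]=[6, 4, 1], msg_vec=[6, 4, 1]; VV[1]=max(VV[1],msg_vec) then VV[1][1]++ -> VV[1]=[6, 5, 1]
Event 8: SEND 2->1: VV[2][2]++ -> VV[2]=[0, 0, 2], msg_vec=[0, 0, 2]; VV[1]=max(VV[1],msg_vec) then VV[1][1]++ -> VV[1]=[6, 6, 2]
Event 9: SEND 0->1: VV[0][0]++ -> VV[0]=[7, 4, 1], msg_vec=[7, 4, 1]; VV[1]=max(VV[1],msg_vec) then VV[1][1]++ -> VV[1]=[7, 7, 2]
Event 1 stamp: [0, 1, 0]
Event 6 stamp: [2, 4, 0]
[0, 1, 0] <= [2, 4, 0]? True
[2, 4, 0] <= [0, 1, 0]? False
Relation: before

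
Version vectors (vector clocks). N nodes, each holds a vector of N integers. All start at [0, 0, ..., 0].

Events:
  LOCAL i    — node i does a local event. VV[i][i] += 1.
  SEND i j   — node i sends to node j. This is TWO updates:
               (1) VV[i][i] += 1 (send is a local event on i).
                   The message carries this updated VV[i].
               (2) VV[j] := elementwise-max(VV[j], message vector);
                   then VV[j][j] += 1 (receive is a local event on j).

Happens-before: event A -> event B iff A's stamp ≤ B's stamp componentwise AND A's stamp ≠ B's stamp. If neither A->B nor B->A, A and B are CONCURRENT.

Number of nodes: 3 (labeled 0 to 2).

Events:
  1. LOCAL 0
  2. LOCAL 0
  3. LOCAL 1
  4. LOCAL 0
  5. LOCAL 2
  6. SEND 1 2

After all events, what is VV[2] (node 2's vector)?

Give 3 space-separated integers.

Answer: 0 2 2

Derivation:
Initial: VV[0]=[0, 0, 0]
Initial: VV[1]=[0, 0, 0]
Initial: VV[2]=[0, 0, 0]
Event 1: LOCAL 0: VV[0][0]++ -> VV[0]=[1, 0, 0]
Event 2: LOCAL 0: VV[0][0]++ -> VV[0]=[2, 0, 0]
Event 3: LOCAL 1: VV[1][1]++ -> VV[1]=[0, 1, 0]
Event 4: LOCAL 0: VV[0][0]++ -> VV[0]=[3, 0, 0]
Event 5: LOCAL 2: VV[2][2]++ -> VV[2]=[0, 0, 1]
Event 6: SEND 1->2: VV[1][1]++ -> VV[1]=[0, 2, 0], msg_vec=[0, 2, 0]; VV[2]=max(VV[2],msg_vec) then VV[2][2]++ -> VV[2]=[0, 2, 2]
Final vectors: VV[0]=[3, 0, 0]; VV[1]=[0, 2, 0]; VV[2]=[0, 2, 2]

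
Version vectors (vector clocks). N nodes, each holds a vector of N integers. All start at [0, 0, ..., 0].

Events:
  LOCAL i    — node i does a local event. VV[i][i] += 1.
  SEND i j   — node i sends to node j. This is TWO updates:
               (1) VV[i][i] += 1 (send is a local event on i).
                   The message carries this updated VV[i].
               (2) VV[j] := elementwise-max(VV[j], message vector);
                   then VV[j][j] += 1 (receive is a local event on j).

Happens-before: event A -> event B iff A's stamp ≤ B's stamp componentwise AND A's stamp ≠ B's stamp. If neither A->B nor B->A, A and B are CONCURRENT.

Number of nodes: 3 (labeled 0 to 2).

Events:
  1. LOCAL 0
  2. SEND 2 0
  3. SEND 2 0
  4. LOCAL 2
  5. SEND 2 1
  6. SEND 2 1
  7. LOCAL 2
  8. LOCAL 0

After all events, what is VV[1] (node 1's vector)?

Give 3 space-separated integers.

Answer: 0 2 5

Derivation:
Initial: VV[0]=[0, 0, 0]
Initial: VV[1]=[0, 0, 0]
Initial: VV[2]=[0, 0, 0]
Event 1: LOCAL 0: VV[0][0]++ -> VV[0]=[1, 0, 0]
Event 2: SEND 2->0: VV[2][2]++ -> VV[2]=[0, 0, 1], msg_vec=[0, 0, 1]; VV[0]=max(VV[0],msg_vec) then VV[0][0]++ -> VV[0]=[2, 0, 1]
Event 3: SEND 2->0: VV[2][2]++ -> VV[2]=[0, 0, 2], msg_vec=[0, 0, 2]; VV[0]=max(VV[0],msg_vec) then VV[0][0]++ -> VV[0]=[3, 0, 2]
Event 4: LOCAL 2: VV[2][2]++ -> VV[2]=[0, 0, 3]
Event 5: SEND 2->1: VV[2][2]++ -> VV[2]=[0, 0, 4], msg_vec=[0, 0, 4]; VV[1]=max(VV[1],msg_vec) then VV[1][1]++ -> VV[1]=[0, 1, 4]
Event 6: SEND 2->1: VV[2][2]++ -> VV[2]=[0, 0, 5], msg_vec=[0, 0, 5]; VV[1]=max(VV[1],msg_vec) then VV[1][1]++ -> VV[1]=[0, 2, 5]
Event 7: LOCAL 2: VV[2][2]++ -> VV[2]=[0, 0, 6]
Event 8: LOCAL 0: VV[0][0]++ -> VV[0]=[4, 0, 2]
Final vectors: VV[0]=[4, 0, 2]; VV[1]=[0, 2, 5]; VV[2]=[0, 0, 6]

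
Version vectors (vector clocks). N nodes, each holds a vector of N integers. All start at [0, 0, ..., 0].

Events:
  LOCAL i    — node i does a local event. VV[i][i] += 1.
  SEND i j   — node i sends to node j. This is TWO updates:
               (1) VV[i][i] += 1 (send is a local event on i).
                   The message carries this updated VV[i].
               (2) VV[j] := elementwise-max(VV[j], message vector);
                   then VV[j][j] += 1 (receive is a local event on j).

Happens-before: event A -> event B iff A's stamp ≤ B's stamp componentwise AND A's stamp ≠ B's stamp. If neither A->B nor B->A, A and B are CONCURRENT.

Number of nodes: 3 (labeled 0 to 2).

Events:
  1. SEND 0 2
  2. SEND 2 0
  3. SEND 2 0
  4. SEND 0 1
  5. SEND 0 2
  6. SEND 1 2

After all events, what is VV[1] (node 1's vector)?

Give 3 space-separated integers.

Initial: VV[0]=[0, 0, 0]
Initial: VV[1]=[0, 0, 0]
Initial: VV[2]=[0, 0, 0]
Event 1: SEND 0->2: VV[0][0]++ -> VV[0]=[1, 0, 0], msg_vec=[1, 0, 0]; VV[2]=max(VV[2],msg_vec) then VV[2][2]++ -> VV[2]=[1, 0, 1]
Event 2: SEND 2->0: VV[2][2]++ -> VV[2]=[1, 0, 2], msg_vec=[1, 0, 2]; VV[0]=max(VV[0],msg_vec) then VV[0][0]++ -> VV[0]=[2, 0, 2]
Event 3: SEND 2->0: VV[2][2]++ -> VV[2]=[1, 0, 3], msg_vec=[1, 0, 3]; VV[0]=max(VV[0],msg_vec) then VV[0][0]++ -> VV[0]=[3, 0, 3]
Event 4: SEND 0->1: VV[0][0]++ -> VV[0]=[4, 0, 3], msg_vec=[4, 0, 3]; VV[1]=max(VV[1],msg_vec) then VV[1][1]++ -> VV[1]=[4, 1, 3]
Event 5: SEND 0->2: VV[0][0]++ -> VV[0]=[5, 0, 3], msg_vec=[5, 0, 3]; VV[2]=max(VV[2],msg_vec) then VV[2][2]++ -> VV[2]=[5, 0, 4]
Event 6: SEND 1->2: VV[1][1]++ -> VV[1]=[4, 2, 3], msg_vec=[4, 2, 3]; VV[2]=max(VV[2],msg_vec) then VV[2][2]++ -> VV[2]=[5, 2, 5]
Final vectors: VV[0]=[5, 0, 3]; VV[1]=[4, 2, 3]; VV[2]=[5, 2, 5]

Answer: 4 2 3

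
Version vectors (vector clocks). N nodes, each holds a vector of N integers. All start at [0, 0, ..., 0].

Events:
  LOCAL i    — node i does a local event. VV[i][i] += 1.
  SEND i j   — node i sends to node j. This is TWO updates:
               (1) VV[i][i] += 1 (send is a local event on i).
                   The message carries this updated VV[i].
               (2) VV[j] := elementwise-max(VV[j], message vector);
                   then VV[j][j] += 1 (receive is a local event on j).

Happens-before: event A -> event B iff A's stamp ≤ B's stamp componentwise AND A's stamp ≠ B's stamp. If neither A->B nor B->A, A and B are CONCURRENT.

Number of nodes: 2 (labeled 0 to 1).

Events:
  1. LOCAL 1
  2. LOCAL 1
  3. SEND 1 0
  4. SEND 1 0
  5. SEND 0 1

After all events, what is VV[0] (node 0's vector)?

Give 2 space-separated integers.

Answer: 3 4

Derivation:
Initial: VV[0]=[0, 0]
Initial: VV[1]=[0, 0]
Event 1: LOCAL 1: VV[1][1]++ -> VV[1]=[0, 1]
Event 2: LOCAL 1: VV[1][1]++ -> VV[1]=[0, 2]
Event 3: SEND 1->0: VV[1][1]++ -> VV[1]=[0, 3], msg_vec=[0, 3]; VV[0]=max(VV[0],msg_vec) then VV[0][0]++ -> VV[0]=[1, 3]
Event 4: SEND 1->0: VV[1][1]++ -> VV[1]=[0, 4], msg_vec=[0, 4]; VV[0]=max(VV[0],msg_vec) then VV[0][0]++ -> VV[0]=[2, 4]
Event 5: SEND 0->1: VV[0][0]++ -> VV[0]=[3, 4], msg_vec=[3, 4]; VV[1]=max(VV[1],msg_vec) then VV[1][1]++ -> VV[1]=[3, 5]
Final vectors: VV[0]=[3, 4]; VV[1]=[3, 5]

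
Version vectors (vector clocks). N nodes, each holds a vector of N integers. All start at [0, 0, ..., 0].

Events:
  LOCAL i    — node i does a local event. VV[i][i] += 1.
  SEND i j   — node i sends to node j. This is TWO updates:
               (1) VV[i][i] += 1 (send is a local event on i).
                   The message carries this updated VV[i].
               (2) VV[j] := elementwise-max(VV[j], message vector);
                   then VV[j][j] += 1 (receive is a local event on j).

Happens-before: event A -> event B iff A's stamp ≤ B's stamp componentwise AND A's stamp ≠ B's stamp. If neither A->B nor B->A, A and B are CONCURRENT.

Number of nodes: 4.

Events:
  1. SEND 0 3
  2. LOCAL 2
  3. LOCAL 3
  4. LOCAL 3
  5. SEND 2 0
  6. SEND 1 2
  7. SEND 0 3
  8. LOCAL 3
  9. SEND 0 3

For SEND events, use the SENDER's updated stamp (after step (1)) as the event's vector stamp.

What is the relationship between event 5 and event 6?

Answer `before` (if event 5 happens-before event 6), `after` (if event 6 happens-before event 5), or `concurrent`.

Initial: VV[0]=[0, 0, 0, 0]
Initial: VV[1]=[0, 0, 0, 0]
Initial: VV[2]=[0, 0, 0, 0]
Initial: VV[3]=[0, 0, 0, 0]
Event 1: SEND 0->3: VV[0][0]++ -> VV[0]=[1, 0, 0, 0], msg_vec=[1, 0, 0, 0]; VV[3]=max(VV[3],msg_vec) then VV[3][3]++ -> VV[3]=[1, 0, 0, 1]
Event 2: LOCAL 2: VV[2][2]++ -> VV[2]=[0, 0, 1, 0]
Event 3: LOCAL 3: VV[3][3]++ -> VV[3]=[1, 0, 0, 2]
Event 4: LOCAL 3: VV[3][3]++ -> VV[3]=[1, 0, 0, 3]
Event 5: SEND 2->0: VV[2][2]++ -> VV[2]=[0, 0, 2, 0], msg_vec=[0, 0, 2, 0]; VV[0]=max(VV[0],msg_vec) then VV[0][0]++ -> VV[0]=[2, 0, 2, 0]
Event 6: SEND 1->2: VV[1][1]++ -> VV[1]=[0, 1, 0, 0], msg_vec=[0, 1, 0, 0]; VV[2]=max(VV[2],msg_vec) then VV[2][2]++ -> VV[2]=[0, 1, 3, 0]
Event 7: SEND 0->3: VV[0][0]++ -> VV[0]=[3, 0, 2, 0], msg_vec=[3, 0, 2, 0]; VV[3]=max(VV[3],msg_vec) then VV[3][3]++ -> VV[3]=[3, 0, 2, 4]
Event 8: LOCAL 3: VV[3][3]++ -> VV[3]=[3, 0, 2, 5]
Event 9: SEND 0->3: VV[0][0]++ -> VV[0]=[4, 0, 2, 0], msg_vec=[4, 0, 2, 0]; VV[3]=max(VV[3],msg_vec) then VV[3][3]++ -> VV[3]=[4, 0, 2, 6]
Event 5 stamp: [0, 0, 2, 0]
Event 6 stamp: [0, 1, 0, 0]
[0, 0, 2, 0] <= [0, 1, 0, 0]? False
[0, 1, 0, 0] <= [0, 0, 2, 0]? False
Relation: concurrent

Answer: concurrent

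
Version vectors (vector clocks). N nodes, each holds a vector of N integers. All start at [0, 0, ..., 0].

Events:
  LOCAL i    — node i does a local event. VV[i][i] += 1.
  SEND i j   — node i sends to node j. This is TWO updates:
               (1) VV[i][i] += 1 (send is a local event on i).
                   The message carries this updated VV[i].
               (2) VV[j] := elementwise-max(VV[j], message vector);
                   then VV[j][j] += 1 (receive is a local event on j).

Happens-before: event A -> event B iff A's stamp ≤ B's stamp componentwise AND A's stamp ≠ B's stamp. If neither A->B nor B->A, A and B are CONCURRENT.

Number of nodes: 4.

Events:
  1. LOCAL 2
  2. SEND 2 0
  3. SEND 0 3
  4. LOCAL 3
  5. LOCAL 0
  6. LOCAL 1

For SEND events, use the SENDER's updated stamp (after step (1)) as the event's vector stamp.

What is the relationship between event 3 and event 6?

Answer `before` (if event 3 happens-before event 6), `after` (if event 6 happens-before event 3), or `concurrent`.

Initial: VV[0]=[0, 0, 0, 0]
Initial: VV[1]=[0, 0, 0, 0]
Initial: VV[2]=[0, 0, 0, 0]
Initial: VV[3]=[0, 0, 0, 0]
Event 1: LOCAL 2: VV[2][2]++ -> VV[2]=[0, 0, 1, 0]
Event 2: SEND 2->0: VV[2][2]++ -> VV[2]=[0, 0, 2, 0], msg_vec=[0, 0, 2, 0]; VV[0]=max(VV[0],msg_vec) then VV[0][0]++ -> VV[0]=[1, 0, 2, 0]
Event 3: SEND 0->3: VV[0][0]++ -> VV[0]=[2, 0, 2, 0], msg_vec=[2, 0, 2, 0]; VV[3]=max(VV[3],msg_vec) then VV[3][3]++ -> VV[3]=[2, 0, 2, 1]
Event 4: LOCAL 3: VV[3][3]++ -> VV[3]=[2, 0, 2, 2]
Event 5: LOCAL 0: VV[0][0]++ -> VV[0]=[3, 0, 2, 0]
Event 6: LOCAL 1: VV[1][1]++ -> VV[1]=[0, 1, 0, 0]
Event 3 stamp: [2, 0, 2, 0]
Event 6 stamp: [0, 1, 0, 0]
[2, 0, 2, 0] <= [0, 1, 0, 0]? False
[0, 1, 0, 0] <= [2, 0, 2, 0]? False
Relation: concurrent

Answer: concurrent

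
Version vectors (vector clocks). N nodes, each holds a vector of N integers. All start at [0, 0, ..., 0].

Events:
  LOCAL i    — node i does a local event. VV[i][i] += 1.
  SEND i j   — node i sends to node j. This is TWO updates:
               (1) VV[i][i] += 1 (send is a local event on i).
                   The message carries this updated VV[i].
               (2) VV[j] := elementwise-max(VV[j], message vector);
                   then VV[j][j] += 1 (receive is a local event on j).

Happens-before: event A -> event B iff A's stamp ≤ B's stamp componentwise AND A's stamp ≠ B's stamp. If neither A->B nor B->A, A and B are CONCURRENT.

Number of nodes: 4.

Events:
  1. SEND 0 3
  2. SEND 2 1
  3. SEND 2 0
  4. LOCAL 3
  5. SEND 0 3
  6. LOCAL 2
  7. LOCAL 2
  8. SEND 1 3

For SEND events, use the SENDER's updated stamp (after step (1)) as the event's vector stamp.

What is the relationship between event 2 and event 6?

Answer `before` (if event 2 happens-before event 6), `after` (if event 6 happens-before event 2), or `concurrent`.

Initial: VV[0]=[0, 0, 0, 0]
Initial: VV[1]=[0, 0, 0, 0]
Initial: VV[2]=[0, 0, 0, 0]
Initial: VV[3]=[0, 0, 0, 0]
Event 1: SEND 0->3: VV[0][0]++ -> VV[0]=[1, 0, 0, 0], msg_vec=[1, 0, 0, 0]; VV[3]=max(VV[3],msg_vec) then VV[3][3]++ -> VV[3]=[1, 0, 0, 1]
Event 2: SEND 2->1: VV[2][2]++ -> VV[2]=[0, 0, 1, 0], msg_vec=[0, 0, 1, 0]; VV[1]=max(VV[1],msg_vec) then VV[1][1]++ -> VV[1]=[0, 1, 1, 0]
Event 3: SEND 2->0: VV[2][2]++ -> VV[2]=[0, 0, 2, 0], msg_vec=[0, 0, 2, 0]; VV[0]=max(VV[0],msg_vec) then VV[0][0]++ -> VV[0]=[2, 0, 2, 0]
Event 4: LOCAL 3: VV[3][3]++ -> VV[3]=[1, 0, 0, 2]
Event 5: SEND 0->3: VV[0][0]++ -> VV[0]=[3, 0, 2, 0], msg_vec=[3, 0, 2, 0]; VV[3]=max(VV[3],msg_vec) then VV[3][3]++ -> VV[3]=[3, 0, 2, 3]
Event 6: LOCAL 2: VV[2][2]++ -> VV[2]=[0, 0, 3, 0]
Event 7: LOCAL 2: VV[2][2]++ -> VV[2]=[0, 0, 4, 0]
Event 8: SEND 1->3: VV[1][1]++ -> VV[1]=[0, 2, 1, 0], msg_vec=[0, 2, 1, 0]; VV[3]=max(VV[3],msg_vec) then VV[3][3]++ -> VV[3]=[3, 2, 2, 4]
Event 2 stamp: [0, 0, 1, 0]
Event 6 stamp: [0, 0, 3, 0]
[0, 0, 1, 0] <= [0, 0, 3, 0]? True
[0, 0, 3, 0] <= [0, 0, 1, 0]? False
Relation: before

Answer: before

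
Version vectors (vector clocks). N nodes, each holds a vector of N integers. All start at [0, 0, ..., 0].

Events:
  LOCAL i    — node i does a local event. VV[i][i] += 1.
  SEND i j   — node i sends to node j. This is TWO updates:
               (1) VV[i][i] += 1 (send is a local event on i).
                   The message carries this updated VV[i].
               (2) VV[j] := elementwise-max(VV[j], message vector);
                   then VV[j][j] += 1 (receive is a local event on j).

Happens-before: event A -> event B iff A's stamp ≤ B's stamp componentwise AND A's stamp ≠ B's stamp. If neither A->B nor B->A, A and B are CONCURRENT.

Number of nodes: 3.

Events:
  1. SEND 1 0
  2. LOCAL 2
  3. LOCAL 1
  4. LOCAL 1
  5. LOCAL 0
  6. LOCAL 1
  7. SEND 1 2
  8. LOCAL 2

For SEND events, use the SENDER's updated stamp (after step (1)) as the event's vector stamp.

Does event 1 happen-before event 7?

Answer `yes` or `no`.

Initial: VV[0]=[0, 0, 0]
Initial: VV[1]=[0, 0, 0]
Initial: VV[2]=[0, 0, 0]
Event 1: SEND 1->0: VV[1][1]++ -> VV[1]=[0, 1, 0], msg_vec=[0, 1, 0]; VV[0]=max(VV[0],msg_vec) then VV[0][0]++ -> VV[0]=[1, 1, 0]
Event 2: LOCAL 2: VV[2][2]++ -> VV[2]=[0, 0, 1]
Event 3: LOCAL 1: VV[1][1]++ -> VV[1]=[0, 2, 0]
Event 4: LOCAL 1: VV[1][1]++ -> VV[1]=[0, 3, 0]
Event 5: LOCAL 0: VV[0][0]++ -> VV[0]=[2, 1, 0]
Event 6: LOCAL 1: VV[1][1]++ -> VV[1]=[0, 4, 0]
Event 7: SEND 1->2: VV[1][1]++ -> VV[1]=[0, 5, 0], msg_vec=[0, 5, 0]; VV[2]=max(VV[2],msg_vec) then VV[2][2]++ -> VV[2]=[0, 5, 2]
Event 8: LOCAL 2: VV[2][2]++ -> VV[2]=[0, 5, 3]
Event 1 stamp: [0, 1, 0]
Event 7 stamp: [0, 5, 0]
[0, 1, 0] <= [0, 5, 0]? True. Equal? False. Happens-before: True

Answer: yes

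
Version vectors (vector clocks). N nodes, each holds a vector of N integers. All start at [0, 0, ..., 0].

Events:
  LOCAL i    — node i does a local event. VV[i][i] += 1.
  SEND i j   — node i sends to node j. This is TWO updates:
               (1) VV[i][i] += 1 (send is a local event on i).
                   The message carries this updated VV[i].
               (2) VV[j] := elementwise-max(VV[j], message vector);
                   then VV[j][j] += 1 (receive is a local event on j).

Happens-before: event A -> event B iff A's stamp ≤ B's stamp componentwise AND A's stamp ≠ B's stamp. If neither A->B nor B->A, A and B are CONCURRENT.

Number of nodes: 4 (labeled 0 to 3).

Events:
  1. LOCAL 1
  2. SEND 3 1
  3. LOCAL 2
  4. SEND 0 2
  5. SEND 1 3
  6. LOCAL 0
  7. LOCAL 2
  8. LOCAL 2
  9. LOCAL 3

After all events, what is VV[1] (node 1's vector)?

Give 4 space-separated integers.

Initial: VV[0]=[0, 0, 0, 0]
Initial: VV[1]=[0, 0, 0, 0]
Initial: VV[2]=[0, 0, 0, 0]
Initial: VV[3]=[0, 0, 0, 0]
Event 1: LOCAL 1: VV[1][1]++ -> VV[1]=[0, 1, 0, 0]
Event 2: SEND 3->1: VV[3][3]++ -> VV[3]=[0, 0, 0, 1], msg_vec=[0, 0, 0, 1]; VV[1]=max(VV[1],msg_vec) then VV[1][1]++ -> VV[1]=[0, 2, 0, 1]
Event 3: LOCAL 2: VV[2][2]++ -> VV[2]=[0, 0, 1, 0]
Event 4: SEND 0->2: VV[0][0]++ -> VV[0]=[1, 0, 0, 0], msg_vec=[1, 0, 0, 0]; VV[2]=max(VV[2],msg_vec) then VV[2][2]++ -> VV[2]=[1, 0, 2, 0]
Event 5: SEND 1->3: VV[1][1]++ -> VV[1]=[0, 3, 0, 1], msg_vec=[0, 3, 0, 1]; VV[3]=max(VV[3],msg_vec) then VV[3][3]++ -> VV[3]=[0, 3, 0, 2]
Event 6: LOCAL 0: VV[0][0]++ -> VV[0]=[2, 0, 0, 0]
Event 7: LOCAL 2: VV[2][2]++ -> VV[2]=[1, 0, 3, 0]
Event 8: LOCAL 2: VV[2][2]++ -> VV[2]=[1, 0, 4, 0]
Event 9: LOCAL 3: VV[3][3]++ -> VV[3]=[0, 3, 0, 3]
Final vectors: VV[0]=[2, 0, 0, 0]; VV[1]=[0, 3, 0, 1]; VV[2]=[1, 0, 4, 0]; VV[3]=[0, 3, 0, 3]

Answer: 0 3 0 1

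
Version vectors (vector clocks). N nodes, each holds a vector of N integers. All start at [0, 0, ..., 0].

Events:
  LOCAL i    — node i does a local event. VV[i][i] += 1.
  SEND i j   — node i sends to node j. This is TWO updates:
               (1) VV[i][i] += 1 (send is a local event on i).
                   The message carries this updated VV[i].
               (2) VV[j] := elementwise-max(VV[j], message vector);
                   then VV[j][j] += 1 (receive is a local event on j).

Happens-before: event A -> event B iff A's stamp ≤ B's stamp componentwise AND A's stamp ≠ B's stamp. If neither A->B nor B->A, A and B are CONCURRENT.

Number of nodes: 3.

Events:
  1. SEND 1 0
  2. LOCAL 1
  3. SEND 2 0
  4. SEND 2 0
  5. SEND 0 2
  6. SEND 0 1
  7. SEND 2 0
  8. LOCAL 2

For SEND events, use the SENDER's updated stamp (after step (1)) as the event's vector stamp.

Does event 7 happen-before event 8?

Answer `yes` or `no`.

Initial: VV[0]=[0, 0, 0]
Initial: VV[1]=[0, 0, 0]
Initial: VV[2]=[0, 0, 0]
Event 1: SEND 1->0: VV[1][1]++ -> VV[1]=[0, 1, 0], msg_vec=[0, 1, 0]; VV[0]=max(VV[0],msg_vec) then VV[0][0]++ -> VV[0]=[1, 1, 0]
Event 2: LOCAL 1: VV[1][1]++ -> VV[1]=[0, 2, 0]
Event 3: SEND 2->0: VV[2][2]++ -> VV[2]=[0, 0, 1], msg_vec=[0, 0, 1]; VV[0]=max(VV[0],msg_vec) then VV[0][0]++ -> VV[0]=[2, 1, 1]
Event 4: SEND 2->0: VV[2][2]++ -> VV[2]=[0, 0, 2], msg_vec=[0, 0, 2]; VV[0]=max(VV[0],msg_vec) then VV[0][0]++ -> VV[0]=[3, 1, 2]
Event 5: SEND 0->2: VV[0][0]++ -> VV[0]=[4, 1, 2], msg_vec=[4, 1, 2]; VV[2]=max(VV[2],msg_vec) then VV[2][2]++ -> VV[2]=[4, 1, 3]
Event 6: SEND 0->1: VV[0][0]++ -> VV[0]=[5, 1, 2], msg_vec=[5, 1, 2]; VV[1]=max(VV[1],msg_vec) then VV[1][1]++ -> VV[1]=[5, 3, 2]
Event 7: SEND 2->0: VV[2][2]++ -> VV[2]=[4, 1, 4], msg_vec=[4, 1, 4]; VV[0]=max(VV[0],msg_vec) then VV[0][0]++ -> VV[0]=[6, 1, 4]
Event 8: LOCAL 2: VV[2][2]++ -> VV[2]=[4, 1, 5]
Event 7 stamp: [4, 1, 4]
Event 8 stamp: [4, 1, 5]
[4, 1, 4] <= [4, 1, 5]? True. Equal? False. Happens-before: True

Answer: yes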